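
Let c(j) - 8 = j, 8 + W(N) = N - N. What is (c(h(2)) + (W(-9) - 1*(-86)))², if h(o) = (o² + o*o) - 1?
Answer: 8649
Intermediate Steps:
W(N) = -8 (W(N) = -8 + (N - N) = -8 + 0 = -8)
h(o) = -1 + 2*o² (h(o) = (o² + o²) - 1 = 2*o² - 1 = -1 + 2*o²)
c(j) = 8 + j
(c(h(2)) + (W(-9) - 1*(-86)))² = ((8 + (-1 + 2*2²)) + (-8 - 1*(-86)))² = ((8 + (-1 + 2*4)) + (-8 + 86))² = ((8 + (-1 + 8)) + 78)² = ((8 + 7) + 78)² = (15 + 78)² = 93² = 8649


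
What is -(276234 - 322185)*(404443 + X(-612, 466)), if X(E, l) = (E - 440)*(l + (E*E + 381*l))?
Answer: -26692222235019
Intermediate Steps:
X(E, l) = (-440 + E)*(E² + 382*l) (X(E, l) = (-440 + E)*(l + (E² + 381*l)) = (-440 + E)*(E² + 382*l))
-(276234 - 322185)*(404443 + X(-612, 466)) = -(276234 - 322185)*(404443 + ((-612)³ - 168080*466 - 440*(-612)² + 382*(-612)*466)) = -(-45951)*(404443 + (-229220928 - 78325280 - 440*374544 - 108943344)) = -(-45951)*(404443 + (-229220928 - 78325280 - 164799360 - 108943344)) = -(-45951)*(404443 - 581288912) = -(-45951)*(-580884469) = -1*26692222235019 = -26692222235019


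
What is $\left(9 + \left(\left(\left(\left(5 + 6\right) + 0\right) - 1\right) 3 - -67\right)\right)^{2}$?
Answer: $11236$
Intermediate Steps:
$\left(9 + \left(\left(\left(\left(5 + 6\right) + 0\right) - 1\right) 3 - -67\right)\right)^{2} = \left(9 + \left(\left(\left(11 + 0\right) - 1\right) 3 + 67\right)\right)^{2} = \left(9 + \left(\left(11 - 1\right) 3 + 67\right)\right)^{2} = \left(9 + \left(10 \cdot 3 + 67\right)\right)^{2} = \left(9 + \left(30 + 67\right)\right)^{2} = \left(9 + 97\right)^{2} = 106^{2} = 11236$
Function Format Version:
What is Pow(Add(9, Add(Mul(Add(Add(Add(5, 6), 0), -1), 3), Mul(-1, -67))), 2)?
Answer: 11236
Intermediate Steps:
Pow(Add(9, Add(Mul(Add(Add(Add(5, 6), 0), -1), 3), Mul(-1, -67))), 2) = Pow(Add(9, Add(Mul(Add(Add(11, 0), -1), 3), 67)), 2) = Pow(Add(9, Add(Mul(Add(11, -1), 3), 67)), 2) = Pow(Add(9, Add(Mul(10, 3), 67)), 2) = Pow(Add(9, Add(30, 67)), 2) = Pow(Add(9, 97), 2) = Pow(106, 2) = 11236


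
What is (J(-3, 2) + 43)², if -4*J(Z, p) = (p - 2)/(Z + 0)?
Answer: 1849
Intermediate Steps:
J(Z, p) = -(-2 + p)/(4*Z) (J(Z, p) = -(p - 2)/(4*(Z + 0)) = -(-2 + p)/(4*Z))
(J(-3, 2) + 43)² = ((¼)*(2 - 1*2)/(-3) + 43)² = ((¼)*(-⅓)*(2 - 2) + 43)² = ((¼)*(-⅓)*0 + 43)² = (0 + 43)² = 43² = 1849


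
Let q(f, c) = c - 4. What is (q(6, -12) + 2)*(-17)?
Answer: 238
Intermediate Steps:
q(f, c) = -4 + c
(q(6, -12) + 2)*(-17) = ((-4 - 12) + 2)*(-17) = (-16 + 2)*(-17) = -14*(-17) = 238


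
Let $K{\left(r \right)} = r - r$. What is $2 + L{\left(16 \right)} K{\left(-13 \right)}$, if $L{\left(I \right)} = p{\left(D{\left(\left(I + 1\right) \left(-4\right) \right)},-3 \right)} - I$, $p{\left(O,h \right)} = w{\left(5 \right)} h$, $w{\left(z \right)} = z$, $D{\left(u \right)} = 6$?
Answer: $2$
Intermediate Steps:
$K{\left(r \right)} = 0$
$p{\left(O,h \right)} = 5 h$
$L{\left(I \right)} = -15 - I$ ($L{\left(I \right)} = 5 \left(-3\right) - I = -15 - I$)
$2 + L{\left(16 \right)} K{\left(-13 \right)} = 2 + \left(-15 - 16\right) 0 = 2 - 0 = 2 + 0 = 2$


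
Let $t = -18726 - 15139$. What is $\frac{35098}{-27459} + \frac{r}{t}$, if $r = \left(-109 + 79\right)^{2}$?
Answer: $- \frac{242661374}{185979807} \approx -1.3048$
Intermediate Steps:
$r = 900$ ($r = \left(-30\right)^{2} = 900$)
$t = -33865$
$\frac{35098}{-27459} + \frac{r}{t} = \frac{35098}{-27459} + \frac{900}{-33865} = 35098 \left(- \frac{1}{27459}\right) + 900 \left(- \frac{1}{33865}\right) = - \frac{35098}{27459} - \frac{180}{6773} = - \frac{242661374}{185979807}$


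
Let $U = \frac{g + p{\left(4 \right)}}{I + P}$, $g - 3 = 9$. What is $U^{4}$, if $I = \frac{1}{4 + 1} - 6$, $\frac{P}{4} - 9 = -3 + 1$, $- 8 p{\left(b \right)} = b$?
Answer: $\frac{174900625}{2428912656} \approx 0.072008$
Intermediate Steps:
$p{\left(b \right)} = - \frac{b}{8}$
$g = 12$ ($g = 3 + 9 = 12$)
$P = 28$ ($P = 36 + 4 \left(-3 + 1\right) = 36 + 4 \left(-2\right) = 36 - 8 = 28$)
$I = - \frac{29}{5}$ ($I = \frac{1}{5} - 6 = - \frac{29}{5} \approx -5.8$)
$U = \frac{115}{222}$ ($U = \frac{12 - \frac{1}{2}}{- \frac{29}{5} + 28} = \frac{12 - \frac{1}{2}}{\frac{111}{5}} = \frac{23}{2} \cdot \frac{5}{111} = \frac{115}{222} \approx 0.51802$)
$U^{4} = \left(\frac{115}{222}\right)^{4} = \frac{174900625}{2428912656}$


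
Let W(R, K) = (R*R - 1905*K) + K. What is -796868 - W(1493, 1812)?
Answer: 424131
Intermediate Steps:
W(R, K) = R² - 1904*K (W(R, K) = (R² - 1905*K) + K = R² - 1904*K)
-796868 - W(1493, 1812) = -796868 - (1493² - 1904*1812) = -796868 - (2229049 - 3450048) = -796868 - 1*(-1220999) = -796868 + 1220999 = 424131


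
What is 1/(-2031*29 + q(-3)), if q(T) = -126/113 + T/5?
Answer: -565/33278904 ≈ -1.6978e-5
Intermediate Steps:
q(T) = -126/113 + T/5 (q(T) = -126*1/113 + T*(⅕) = -126/113 + T/5)
1/(-2031*29 + q(-3)) = 1/(-2031*29 + (-126/113 + (⅕)*(-3))) = 1/(-58899 + (-126/113 - ⅗)) = 1/(-58899 - 969/565) = 1/(-33278904/565) = -565/33278904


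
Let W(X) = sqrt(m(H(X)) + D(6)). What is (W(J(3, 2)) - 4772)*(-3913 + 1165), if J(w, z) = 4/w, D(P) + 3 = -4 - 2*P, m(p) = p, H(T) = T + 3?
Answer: 13113456 - 1832*I*sqrt(33) ≈ 1.3113e+7 - 10524.0*I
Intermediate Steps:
H(T) = 3 + T
D(P) = -7 - 2*P (D(P) = -3 + (-4 - 2*P) = -7 - 2*P)
W(X) = sqrt(-16 + X) (W(X) = sqrt((3 + X) + (-7 - 2*6)) = sqrt((3 + X) + (-7 - 12)) = sqrt((3 + X) - 19) = sqrt(-16 + X))
(W(J(3, 2)) - 4772)*(-3913 + 1165) = (sqrt(-16 + 4/3) - 4772)*(-3913 + 1165) = (sqrt(-16 + 4*(1/3)) - 4772)*(-2748) = (sqrt(-16 + 4/3) - 4772)*(-2748) = (sqrt(-44/3) - 4772)*(-2748) = (2*I*sqrt(33)/3 - 4772)*(-2748) = (-4772 + 2*I*sqrt(33)/3)*(-2748) = 13113456 - 1832*I*sqrt(33)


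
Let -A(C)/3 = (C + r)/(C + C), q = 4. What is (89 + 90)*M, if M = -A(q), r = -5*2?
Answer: -1611/4 ≈ -402.75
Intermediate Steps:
r = -10
A(C) = -3*(-10 + C)/(2*C) (A(C) = -3*(C - 10)/(C + C) = -3*(-10 + C)/(2*C))
M = -9/4 (M = -(-3/2 + 15/4) = -1*9/4 = -9/4 ≈ -2.2500)
(89 + 90)*M = (89 + 90)*(-9/4) = 179*(-9/4) = -1611/4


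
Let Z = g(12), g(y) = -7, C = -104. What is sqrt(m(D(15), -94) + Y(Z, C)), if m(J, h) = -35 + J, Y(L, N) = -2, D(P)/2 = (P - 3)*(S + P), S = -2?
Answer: 5*sqrt(11) ≈ 16.583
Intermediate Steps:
D(P) = 2*(-3 + P)*(-2 + P) (D(P) = 2*((P - 3)*(-2 + P)) = 2*((-3 + P)*(-2 + P)) = 2*(-3 + P)*(-2 + P))
Z = -7
sqrt(m(D(15), -94) + Y(Z, C)) = sqrt((-35 + (12 - 10*15 + 2*15**2)) - 2) = sqrt((-35 + (12 - 150 + 2*225)) - 2) = sqrt((-35 + (12 - 150 + 450)) - 2) = sqrt((-35 + 312) - 2) = sqrt(277 - 2) = sqrt(275) = 5*sqrt(11)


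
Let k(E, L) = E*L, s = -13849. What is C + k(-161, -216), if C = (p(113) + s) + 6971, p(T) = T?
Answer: 28011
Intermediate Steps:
C = -6765 (C = (113 - 13849) + 6971 = -13736 + 6971 = -6765)
C + k(-161, -216) = -6765 - 161*(-216) = -6765 + 34776 = 28011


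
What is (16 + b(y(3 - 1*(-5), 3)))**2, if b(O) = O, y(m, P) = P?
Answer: 361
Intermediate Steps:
(16 + b(y(3 - 1*(-5), 3)))**2 = (16 + 3)**2 = 19**2 = 361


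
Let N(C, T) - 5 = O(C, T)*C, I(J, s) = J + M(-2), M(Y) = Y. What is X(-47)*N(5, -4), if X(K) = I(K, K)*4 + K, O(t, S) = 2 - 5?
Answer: 2430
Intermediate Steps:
I(J, s) = -2 + J (I(J, s) = J - 2 = -2 + J)
O(t, S) = -3
X(K) = -8 + 5*K (X(K) = (-2 + K)*4 + K = (-8 + 4*K) + K = -8 + 5*K)
N(C, T) = 5 - 3*C
X(-47)*N(5, -4) = (-8 + 5*(-47))*(5 - 3*5) = (-8 - 235)*(5 - 15) = -243*(-10) = 2430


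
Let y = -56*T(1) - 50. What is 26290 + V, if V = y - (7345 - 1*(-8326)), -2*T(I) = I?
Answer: 10597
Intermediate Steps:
T(I) = -I/2
y = -22 (y = -(-28) - 50 = -56*(-½) - 50 = 28 - 50 = -22)
V = -15693 (V = -22 - (7345 - 1*(-8326)) = -22 - (7345 + 8326) = -22 - 1*15671 = -22 - 15671 = -15693)
26290 + V = 26290 - 15693 = 10597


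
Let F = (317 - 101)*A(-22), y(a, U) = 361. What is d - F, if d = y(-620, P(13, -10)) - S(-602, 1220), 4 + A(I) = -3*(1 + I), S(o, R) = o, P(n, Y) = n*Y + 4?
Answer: -11781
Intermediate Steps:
P(n, Y) = 4 + Y*n (P(n, Y) = Y*n + 4 = 4 + Y*n)
A(I) = -7 - 3*I (A(I) = -4 - 3*(1 + I) = -4 + (-3 - 3*I) = -7 - 3*I)
F = 12744 (F = (317 - 101)*(-7 - 3*(-22)) = 216*(-7 + 66) = 216*59 = 12744)
d = 963 (d = 361 - 1*(-602) = 361 + 602 = 963)
d - F = 963 - 1*12744 = 963 - 12744 = -11781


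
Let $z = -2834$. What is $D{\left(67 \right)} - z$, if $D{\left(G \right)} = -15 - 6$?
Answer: $2813$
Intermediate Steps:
$D{\left(G \right)} = -21$
$D{\left(67 \right)} - z = -21 - -2834 = -21 + 2834 = 2813$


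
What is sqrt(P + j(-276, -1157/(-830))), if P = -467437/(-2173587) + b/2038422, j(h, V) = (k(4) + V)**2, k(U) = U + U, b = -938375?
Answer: sqrt(3673190607002356588428794610811)/204303926364590 ≈ 9.3809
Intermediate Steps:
k(U) = 2*U
j(h, V) = (8 + V)**2 (j(h, V) = (2*4 + V)**2 = (8 + V)**2)
P = -120756204079/492298617746 (P = -467437/(-2173587) - 938375/2038422 = -467437*(-1/2173587) - 938375*1/2038422 = 467437/2173587 - 938375/2038422 = -120756204079/492298617746 ≈ -0.24529)
sqrt(P + j(-276, -1157/(-830))) = sqrt(-120756204079/492298617746 + (8 - 1157/(-830))**2) = sqrt(-120756204079/492298617746 + (8 - 1157*(-1/830))**2) = sqrt(-120756204079/492298617746 + (8 + 1157/830)**2) = sqrt(-120756204079/492298617746 + (7797/830)**2) = sqrt(-120756204079/492298617746 + 60793209/688900) = sqrt(14922611905026831907/169572258882609700) = sqrt(3673190607002356588428794610811)/204303926364590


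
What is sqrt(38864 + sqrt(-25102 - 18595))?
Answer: sqrt(38864 + I*sqrt(43697)) ≈ 197.14 + 0.5302*I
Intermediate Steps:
sqrt(38864 + sqrt(-25102 - 18595)) = sqrt(38864 + sqrt(-43697)) = sqrt(38864 + I*sqrt(43697))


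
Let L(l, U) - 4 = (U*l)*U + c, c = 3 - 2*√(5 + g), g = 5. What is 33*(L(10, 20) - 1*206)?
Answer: 125433 - 66*√10 ≈ 1.2522e+5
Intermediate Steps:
c = 3 - 2*√10 (c = 3 - 2*√(5 + 5) = 3 - 2*√10 ≈ -3.3246)
L(l, U) = 7 - 2*√10 + l*U² (L(l, U) = 4 + ((U*l)*U + (3 - 2*√10)) = 4 + (l*U² + (3 - 2*√10)) = 4 + (3 - 2*√10 + l*U²) = 7 - 2*√10 + l*U²)
33*(L(10, 20) - 1*206) = 33*((7 - 2*√10 + 10*20²) - 1*206) = 33*((7 - 2*√10 + 10*400) - 206) = 33*((7 - 2*√10 + 4000) - 206) = 33*((4007 - 2*√10) - 206) = 33*(3801 - 2*√10) = 125433 - 66*√10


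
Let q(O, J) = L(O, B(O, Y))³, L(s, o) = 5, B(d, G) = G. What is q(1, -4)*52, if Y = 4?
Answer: 6500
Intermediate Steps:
q(O, J) = 125 (q(O, J) = 5³ = 125)
q(1, -4)*52 = 125*52 = 6500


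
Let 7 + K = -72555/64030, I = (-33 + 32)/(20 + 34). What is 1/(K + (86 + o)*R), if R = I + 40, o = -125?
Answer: -57627/90325189 ≈ -0.00063800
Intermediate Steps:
I = -1/54 ≈ -0.018519
K = -104153/12806 (K = -7 - 72555/64030 = -7 - 72555*1/64030 = -7 - 14511/12806 = -104153/12806 ≈ -8.1331)
R = 2159/54 (R = -1/54 + 40 = 2159/54 ≈ 39.982)
1/(K + (86 + o)*R) = 1/(-104153/12806 + (86 - 125)*(2159/54)) = 1/(-104153/12806 - 39*2159/54) = 1/(-104153/12806 - 28067/18) = 1/(-90325189/57627) = -57627/90325189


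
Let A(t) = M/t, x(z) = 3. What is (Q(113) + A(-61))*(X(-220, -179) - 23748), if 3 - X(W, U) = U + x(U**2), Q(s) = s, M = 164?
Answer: -158595801/61 ≈ -2.5999e+6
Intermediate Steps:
X(W, U) = -U (X(W, U) = 3 - (U + 3) = 3 - (3 + U) = 3 + (-3 - U) = -U)
A(t) = 164/t
(Q(113) + A(-61))*(X(-220, -179) - 23748) = (113 + 164/(-61))*(-1*(-179) - 23748) = (113 + 164*(-1/61))*(179 - 23748) = (113 - 164/61)*(-23569) = (6729/61)*(-23569) = -158595801/61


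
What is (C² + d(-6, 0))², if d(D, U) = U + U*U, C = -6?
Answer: 1296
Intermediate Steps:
d(D, U) = U + U²
(C² + d(-6, 0))² = ((-6)² + 0*(1 + 0))² = (36 + 0*1)² = (36 + 0)² = 36² = 1296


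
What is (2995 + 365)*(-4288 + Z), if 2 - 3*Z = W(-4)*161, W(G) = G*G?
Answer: -17290560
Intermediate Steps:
W(G) = G**2
Z = -858 (Z = 2/3 - (-4)**2*161/3 = 2/3 - 16*161/3 = 2/3 - 1/3*2576 = 2/3 - 2576/3 = -858)
(2995 + 365)*(-4288 + Z) = (2995 + 365)*(-4288 - 858) = 3360*(-5146) = -17290560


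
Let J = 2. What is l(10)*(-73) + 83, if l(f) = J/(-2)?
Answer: 156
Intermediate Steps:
l(f) = -1 (l(f) = 2/(-2) = 2*(-½) = -1)
l(10)*(-73) + 83 = -1*(-73) + 83 = 73 + 83 = 156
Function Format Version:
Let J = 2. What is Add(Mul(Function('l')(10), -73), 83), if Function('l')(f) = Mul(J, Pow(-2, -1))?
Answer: 156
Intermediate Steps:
Function('l')(f) = -1 (Function('l')(f) = Mul(2, Pow(-2, -1)) = Mul(2, Rational(-1, 2)) = -1)
Add(Mul(Function('l')(10), -73), 83) = Add(Mul(-1, -73), 83) = Add(73, 83) = 156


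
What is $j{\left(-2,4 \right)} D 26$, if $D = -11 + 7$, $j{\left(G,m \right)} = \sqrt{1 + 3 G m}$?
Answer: $- 104 i \sqrt{23} \approx - 498.77 i$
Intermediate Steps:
$j{\left(G,m \right)} = \sqrt{1 + 3 G m}$
$D = -4$
$j{\left(-2,4 \right)} D 26 = \sqrt{1 + 3 \left(-2\right) 4} \left(-4\right) 26 = \sqrt{1 - 24} \left(-4\right) 26 = \sqrt{-23} \left(-4\right) 26 = i \sqrt{23} \left(-4\right) 26 = - 4 i \sqrt{23} \cdot 26 = - 104 i \sqrt{23}$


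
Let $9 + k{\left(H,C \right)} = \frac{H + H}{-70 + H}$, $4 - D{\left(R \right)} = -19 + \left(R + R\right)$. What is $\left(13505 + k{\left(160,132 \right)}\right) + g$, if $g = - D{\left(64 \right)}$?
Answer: $\frac{122441}{9} \approx 13605.0$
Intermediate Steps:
$D{\left(R \right)} = 23 - 2 R$ ($D{\left(R \right)} = 4 - \left(-19 + \left(R + R\right)\right) = 4 - \left(-19 + 2 R\right) = 23 - 2 R$)
$k{\left(H,C \right)} = -9 + \frac{2 H}{-70 + H}$ ($k{\left(H,C \right)} = -9 + \frac{H + H}{-70 + H} = -9 + \frac{2 H}{-70 + H}$)
$g = 105$ ($g = - (23 - 128) = \left(-1\right) \left(-105\right) = 105$)
$\left(13505 + k{\left(160,132 \right)}\right) + g = \left(13505 + \frac{7 \left(90 - 160\right)}{-70 + 160}\right) + 105 = \left(13505 + \frac{7 \left(90 - 160\right)}{90}\right) + 105 = \left(13505 + 7 \cdot \frac{1}{90} \left(-70\right)\right) + 105 = \left(13505 - \frac{49}{9}\right) + 105 = \frac{121496}{9} + 105 = \frac{122441}{9}$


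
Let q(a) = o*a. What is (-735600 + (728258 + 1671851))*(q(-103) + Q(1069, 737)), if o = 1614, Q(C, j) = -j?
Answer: -277938048311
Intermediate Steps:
q(a) = 1614*a
(-735600 + (728258 + 1671851))*(q(-103) + Q(1069, 737)) = (-735600 + (728258 + 1671851))*(1614*(-103) - 1*737) = (-735600 + 2400109)*(-166242 - 737) = 1664509*(-166979) = -277938048311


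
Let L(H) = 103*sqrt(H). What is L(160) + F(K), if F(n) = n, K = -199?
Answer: -199 + 412*sqrt(10) ≈ 1103.9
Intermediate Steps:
L(160) + F(K) = 103*sqrt(160) - 199 = 103*(4*sqrt(10)) - 199 = 412*sqrt(10) - 199 = -199 + 412*sqrt(10)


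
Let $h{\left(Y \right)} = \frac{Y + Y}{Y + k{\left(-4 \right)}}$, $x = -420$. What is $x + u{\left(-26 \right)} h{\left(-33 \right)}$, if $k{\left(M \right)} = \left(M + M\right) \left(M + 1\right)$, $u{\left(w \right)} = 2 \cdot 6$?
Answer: $-332$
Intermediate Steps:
$u{\left(w \right)} = 12$
$k{\left(M \right)} = 2 M \left(1 + M\right)$
$h{\left(Y \right)} = \frac{2 Y}{24 + Y}$ ($h{\left(Y \right)} = \frac{Y + Y}{Y + 2 \left(-4\right) \left(1 - 4\right)} = \frac{2 Y}{Y + 2 \left(-4\right) \left(-3\right)} = \frac{2 Y}{Y + 24} = \frac{2 Y}{24 + Y}$)
$x + u{\left(-26 \right)} h{\left(-33 \right)} = -420 + 12 \cdot 2 \left(-33\right) \frac{1}{24 - 33} = -420 + 12 \cdot 2 \left(-33\right) \frac{1}{-9} = -420 + 12 \cdot 2 \left(-33\right) \left(- \frac{1}{9}\right) = -420 + 12 \cdot \frac{22}{3} = -420 + 88 = -332$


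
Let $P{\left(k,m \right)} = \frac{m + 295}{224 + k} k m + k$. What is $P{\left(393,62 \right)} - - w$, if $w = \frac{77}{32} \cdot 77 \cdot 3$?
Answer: $\frac{297091155}{19744} \approx 15047.0$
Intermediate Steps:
$P{\left(k,m \right)} = k + \frac{k m \left(295 + m\right)}{224 + k}$ ($P{\left(k,m \right)} = \frac{295 + m}{224 + k} k m + k = \frac{k \left(295 + m\right)}{224 + k} m + k = \frac{k m \left(295 + m\right)}{224 + k} + k = k + \frac{k m \left(295 + m\right)}{224 + k}$)
$w = \frac{17787}{32}$ ($w = 77 \cdot \frac{1}{32} \cdot 77 \cdot 3 = \frac{77}{32} \cdot 77 \cdot 3 = \frac{5929}{32} \cdot 3 = \frac{17787}{32} \approx 555.84$)
$P{\left(393,62 \right)} - - w = \frac{393 \left(224 + 393 + 62^{2} + 295 \cdot 62\right)}{224 + 393} - \left(-1\right) \frac{17787}{32} = \frac{393 \left(224 + 393 + 3844 + 18290\right)}{617} - - \frac{17787}{32} = 393 \cdot \frac{1}{617} \cdot 22751 + \frac{17787}{32} = \frac{8941143}{617} + \frac{17787}{32} = \frac{297091155}{19744}$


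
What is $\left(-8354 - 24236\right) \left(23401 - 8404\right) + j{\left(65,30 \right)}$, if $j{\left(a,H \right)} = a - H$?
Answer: $-488752195$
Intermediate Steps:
$\left(-8354 - 24236\right) \left(23401 - 8404\right) + j{\left(65,30 \right)} = \left(-8354 - 24236\right) \left(23401 - 8404\right) + \left(65 - 30\right) = \left(-32590\right) 14997 + \left(65 - 30\right) = -488752230 + 35 = -488752195$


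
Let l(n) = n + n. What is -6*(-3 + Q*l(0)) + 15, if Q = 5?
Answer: 33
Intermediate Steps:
l(n) = 2*n
-6*(-3 + Q*l(0)) + 15 = -6*(-3 + 5*(2*0)) + 15 = -6*(-3 + 5*0) + 15 = -6*(-3 + 0) + 15 = -6*(-3) + 15 = 18 + 15 = 33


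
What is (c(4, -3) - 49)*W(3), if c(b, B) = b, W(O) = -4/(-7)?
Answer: -180/7 ≈ -25.714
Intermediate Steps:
W(O) = 4/7 (W(O) = -4*(-⅐) = 4/7)
(c(4, -3) - 49)*W(3) = (4 - 49)*(4/7) = -45*4/7 = -180/7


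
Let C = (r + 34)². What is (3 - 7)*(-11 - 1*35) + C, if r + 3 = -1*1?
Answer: 1084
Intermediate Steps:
r = -4 (r = -3 - 1*1 = -3 - 1 = -4)
C = 900 (C = (-4 + 34)² = 30² = 900)
(3 - 7)*(-11 - 1*35) + C = (3 - 7)*(-11 - 1*35) + 900 = -4*(-11 - 35) + 900 = -4*(-46) + 900 = 184 + 900 = 1084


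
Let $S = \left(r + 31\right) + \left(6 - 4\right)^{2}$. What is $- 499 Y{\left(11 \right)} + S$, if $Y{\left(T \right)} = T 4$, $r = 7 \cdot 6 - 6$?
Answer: $-21885$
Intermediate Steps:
$r = 36$ ($r = 42 - 6 = 36$)
$S = 71$ ($S = \left(36 + 31\right) + \left(6 - 4\right)^{2} = 67 + 2^{2} = 67 + 4 = 71$)
$Y{\left(T \right)} = 4 T$
$- 499 Y{\left(11 \right)} + S = - 499 \cdot 4 \cdot 11 + 71 = \left(-499\right) 44 + 71 = -21956 + 71 = -21885$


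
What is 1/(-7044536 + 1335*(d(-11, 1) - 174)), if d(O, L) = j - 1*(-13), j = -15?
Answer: -1/7279496 ≈ -1.3737e-7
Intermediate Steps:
d(O, L) = -2 (d(O, L) = -15 - 1*(-13) = -15 + 13 = -2)
1/(-7044536 + 1335*(d(-11, 1) - 174)) = 1/(-7044536 + 1335*(-2 - 174)) = 1/(-7044536 + 1335*(-176)) = 1/(-7044536 - 234960) = 1/(-7279496) = -1/7279496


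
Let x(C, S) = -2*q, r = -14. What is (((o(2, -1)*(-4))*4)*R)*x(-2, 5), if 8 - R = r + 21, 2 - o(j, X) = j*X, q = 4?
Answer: 512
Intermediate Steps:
o(j, X) = 2 - X*j (o(j, X) = 2 - j*X = 2 - X*j)
R = 1 (R = 8 - (-14 + 21) = 8 - 1*7 = 8 - 7 = 1)
x(C, S) = -8 (x(C, S) = -2*4 = -8)
(((o(2, -1)*(-4))*4)*R)*x(-2, 5) = ((((2 - 1*(-1)*2)*(-4))*4)*1)*(-8) = ((((2 + 2)*(-4))*4)*1)*(-8) = (((4*(-4))*4)*1)*(-8) = (-16*4*1)*(-8) = -64*1*(-8) = -64*(-8) = 512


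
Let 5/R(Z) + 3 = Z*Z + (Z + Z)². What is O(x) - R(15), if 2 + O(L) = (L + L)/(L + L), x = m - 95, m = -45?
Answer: -1127/1122 ≈ -1.0045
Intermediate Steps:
x = -140 (x = -45 - 95 = -140)
O(L) = -1 (O(L) = -2 + (L + L)/(L + L) = -2 + (2*L)/((2*L)) = -2 + (2*L)*(1/(2*L)) = -2 + 1 = -1)
R(Z) = 5/(-3 + 5*Z²) (R(Z) = 5/(-3 + (Z*Z + (Z + Z)²)) = 5/(-3 + (Z² + (2*Z)²)) = 5/(-3 + (Z² + 4*Z²)) = 5/(-3 + 5*Z²))
O(x) - R(15) = -1 - 5/(-3 + 5*15²) = -1 - 5/(-3 + 5*225) = -1 - 5/(-3 + 1125) = -1 - 5/1122 = -1127/1122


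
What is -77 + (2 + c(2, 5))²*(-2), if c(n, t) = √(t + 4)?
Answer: -127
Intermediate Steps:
c(n, t) = √(4 + t)
-77 + (2 + c(2, 5))²*(-2) = -77 + (2 + √(4 + 5))²*(-2) = -77 + (2 + √9)²*(-2) = -77 + (2 + 3)²*(-2) = -77 + 5²*(-2) = -77 + 25*(-2) = -77 - 50 = -127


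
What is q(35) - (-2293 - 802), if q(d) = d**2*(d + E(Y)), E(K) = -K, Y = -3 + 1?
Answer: 48420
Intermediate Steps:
Y = -2
q(d) = d**2*(2 + d) (q(d) = d**2*(d - 1*(-2)) = d**2*(d + 2) = d**2*(2 + d))
q(35) - (-2293 - 802) = 35**2*(2 + 35) - (-2293 - 802) = 1225*37 - 1*(-3095) = 45325 + 3095 = 48420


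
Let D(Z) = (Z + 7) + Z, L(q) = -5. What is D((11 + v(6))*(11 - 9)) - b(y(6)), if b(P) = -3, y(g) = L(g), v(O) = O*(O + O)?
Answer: 342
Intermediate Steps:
v(O) = 2*O² (v(O) = O*(2*O) = 2*O²)
y(g) = -5
D(Z) = 7 + 2*Z (D(Z) = (7 + Z) + Z = 7 + 2*Z)
D((11 + v(6))*(11 - 9)) - b(y(6)) = (7 + 2*((11 + 2*6²)*(11 - 9))) - 1*(-3) = (7 + 2*((11 + 2*36)*2)) + 3 = (7 + 2*((11 + 72)*2)) + 3 = (7 + 2*(83*2)) + 3 = (7 + 2*166) + 3 = (7 + 332) + 3 = 339 + 3 = 342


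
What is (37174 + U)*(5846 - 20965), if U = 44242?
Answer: -1230928504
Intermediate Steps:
(37174 + U)*(5846 - 20965) = (37174 + 44242)*(5846 - 20965) = 81416*(-15119) = -1230928504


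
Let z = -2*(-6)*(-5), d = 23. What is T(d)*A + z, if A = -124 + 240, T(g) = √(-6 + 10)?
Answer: 172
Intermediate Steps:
T(g) = 2 (T(g) = √4 = 2)
A = 116
z = -60 (z = 12*(-5) = -60)
T(d)*A + z = 2*116 - 60 = 232 - 60 = 172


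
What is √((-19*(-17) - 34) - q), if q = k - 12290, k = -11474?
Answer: √24053 ≈ 155.09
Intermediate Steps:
q = -23764 (q = -11474 - 12290 = -23764)
√((-19*(-17) - 34) - q) = √((-19*(-17) - 34) - 1*(-23764)) = √((323 - 34) + 23764) = √(289 + 23764) = √24053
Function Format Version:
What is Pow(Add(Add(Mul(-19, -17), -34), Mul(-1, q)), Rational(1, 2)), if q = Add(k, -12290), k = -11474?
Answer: Pow(24053, Rational(1, 2)) ≈ 155.09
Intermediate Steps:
q = -23764 (q = Add(-11474, -12290) = -23764)
Pow(Add(Add(Mul(-19, -17), -34), Mul(-1, q)), Rational(1, 2)) = Pow(Add(Add(Mul(-19, -17), -34), Mul(-1, -23764)), Rational(1, 2)) = Pow(Add(Add(323, -34), 23764), Rational(1, 2)) = Pow(Add(289, 23764), Rational(1, 2)) = Pow(24053, Rational(1, 2))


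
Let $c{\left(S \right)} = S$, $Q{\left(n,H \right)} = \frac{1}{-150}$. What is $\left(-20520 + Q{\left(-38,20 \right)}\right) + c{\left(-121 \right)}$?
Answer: $- \frac{3096151}{150} \approx -20641.0$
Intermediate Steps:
$Q{\left(n,H \right)} = - \frac{1}{150}$
$\left(-20520 + Q{\left(-38,20 \right)}\right) + c{\left(-121 \right)} = \left(-20520 - \frac{1}{150}\right) - 121 = - \frac{3078001}{150} - 121 = - \frac{3096151}{150}$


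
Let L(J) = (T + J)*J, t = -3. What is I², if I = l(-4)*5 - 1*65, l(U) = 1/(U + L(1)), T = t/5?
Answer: 1428025/324 ≈ 4407.5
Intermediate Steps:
T = -⅗ (T = -3/5 = -3*⅕ = -⅗ ≈ -0.60000)
L(J) = J*(-⅗ + J) (L(J) = (-⅗ + J)*J = J*(-⅗ + J))
l(U) = 1/(⅖ + U) (l(U) = 1/(U + (⅕)*1*(-3 + 5*1)) = 1/(U + (⅕)*1*(-3 + 5)) = 1/(U + (⅕)*1*2) = 1/(U + ⅖) = 1/(⅖ + U))
I = -1195/18 (I = (5/(2 + 5*(-4)))*5 - 1*65 = (5/(2 - 20))*5 - 65 = (5/(-18))*5 - 65 = (5*(-1/18))*5 - 65 = -5/18*5 - 65 = -25/18 - 65 = -1195/18 ≈ -66.389)
I² = (-1195/18)² = 1428025/324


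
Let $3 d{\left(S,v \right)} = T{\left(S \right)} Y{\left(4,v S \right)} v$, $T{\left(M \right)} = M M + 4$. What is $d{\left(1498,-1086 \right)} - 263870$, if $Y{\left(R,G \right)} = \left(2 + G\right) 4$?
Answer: $5286084088600514$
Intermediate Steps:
$Y{\left(R,G \right)} = 8 + 4 G$
$T{\left(M \right)} = 4 + M^{2}$ ($T{\left(M \right)} = M^{2} + 4 = 4 + M^{2}$)
$d{\left(S,v \right)} = \frac{v \left(4 + S^{2}\right) \left(8 + 4 S v\right)}{3}$ ($d{\left(S,v \right)} = \frac{\left(4 + S^{2}\right) \left(8 + 4 v S\right) v}{3} = \frac{\left(4 + S^{2}\right) \left(8 + 4 S v\right) v}{3} = \frac{v \left(4 + S^{2}\right) \left(8 + 4 S v\right)}{3}$)
$d{\left(1498,-1086 \right)} - 263870 = \frac{4}{3} \left(-1086\right) \left(2 + 1498 \left(-1086\right)\right) \left(4 + 1498^{2}\right) - 263870 = \frac{4}{3} \left(-1086\right) \left(2 - 1626828\right) \left(4 + 2244004\right) - 263870 = \frac{4}{3} \left(-1086\right) \left(-1626826\right) 2244008 - 263870 = 5286084088864384 - 263870 = 5286084088600514$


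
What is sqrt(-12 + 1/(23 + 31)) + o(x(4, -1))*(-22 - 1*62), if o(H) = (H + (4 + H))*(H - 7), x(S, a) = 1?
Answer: 3024 + I*sqrt(3882)/18 ≈ 3024.0 + 3.4614*I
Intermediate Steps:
o(H) = (-7 + H)*(4 + 2*H) (o(H) = (4 + 2*H)*(-7 + H) = (-7 + H)*(4 + 2*H))
sqrt(-12 + 1/(23 + 31)) + o(x(4, -1))*(-22 - 1*62) = sqrt(-12 + 1/(23 + 31)) + (-28 - 10*1 + 2*1**2)*(-22 - 1*62) = sqrt(-12 + 1/54) + (-28 - 10 + 2*1)*(-22 - 62) = sqrt(-12 + 1/54) + (-28 - 10 + 2)*(-84) = sqrt(-647/54) - 36*(-84) = I*sqrt(3882)/18 + 3024 = 3024 + I*sqrt(3882)/18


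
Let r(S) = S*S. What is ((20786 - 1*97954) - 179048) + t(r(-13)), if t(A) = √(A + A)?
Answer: -256216 + 13*√2 ≈ -2.5620e+5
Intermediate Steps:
r(S) = S²
t(A) = √2*√A (t(A) = √(2*A) = √2*√A)
((20786 - 1*97954) - 179048) + t(r(-13)) = ((20786 - 1*97954) - 179048) + √2*√((-13)²) = ((20786 - 97954) - 179048) + √2*√169 = (-77168 - 179048) + √2*13 = -256216 + 13*√2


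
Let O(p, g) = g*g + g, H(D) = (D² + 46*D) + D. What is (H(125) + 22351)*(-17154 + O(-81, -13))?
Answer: -745379298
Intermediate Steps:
H(D) = D² + 47*D
O(p, g) = g + g² (O(p, g) = g² + g = g + g²)
(H(125) + 22351)*(-17154 + O(-81, -13)) = (125*(47 + 125) + 22351)*(-17154 - 13*(1 - 13)) = (125*172 + 22351)*(-17154 - 13*(-12)) = (21500 + 22351)*(-17154 + 156) = 43851*(-16998) = -745379298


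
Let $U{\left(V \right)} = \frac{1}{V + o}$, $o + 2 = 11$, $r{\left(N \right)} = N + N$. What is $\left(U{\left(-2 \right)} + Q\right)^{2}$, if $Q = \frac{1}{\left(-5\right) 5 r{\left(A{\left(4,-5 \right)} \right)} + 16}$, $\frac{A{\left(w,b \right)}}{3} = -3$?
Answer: $\frac{223729}{10640644} \approx 0.021026$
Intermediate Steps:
$A{\left(w,b \right)} = -9$ ($A{\left(w,b \right)} = 3 \left(-3\right) = -9$)
$r{\left(N \right)} = 2 N$
$o = 9$ ($o = -2 + 11 = 9$)
$U{\left(V \right)} = \frac{1}{9 + V}$ ($U{\left(V \right)} = \frac{1}{V + 9} = \frac{1}{9 + V}$)
$Q = \frac{1}{466}$ ($Q = \frac{1}{\left(-5\right) 5 \cdot 2 \left(-9\right) + 16} = \frac{1}{\left(-25\right) \left(-18\right) + 16} = \frac{1}{450 + 16} = \frac{1}{466} \approx 0.0021459$)
$\left(U{\left(-2 \right)} + Q\right)^{2} = \left(\frac{1}{9 - 2} + \frac{1}{466}\right)^{2} = \left(\frac{1}{7} + \frac{1}{466}\right)^{2} = \left(\frac{473}{3262}\right)^{2} = \frac{223729}{10640644}$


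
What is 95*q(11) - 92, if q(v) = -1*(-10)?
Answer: 858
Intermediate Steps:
q(v) = 10
95*q(11) - 92 = 95*10 - 92 = 950 - 92 = 858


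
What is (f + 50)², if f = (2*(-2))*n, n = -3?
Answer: 3844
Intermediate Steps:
f = 12 (f = (2*(-2))*(-3) = -4*(-3) = 12)
(f + 50)² = (12 + 50)² = 62² = 3844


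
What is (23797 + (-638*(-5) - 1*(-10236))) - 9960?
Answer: 27263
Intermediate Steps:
(23797 + (-638*(-5) - 1*(-10236))) - 9960 = (23797 + (3190 + 10236)) - 9960 = (23797 + 13426) - 9960 = 37223 - 9960 = 27263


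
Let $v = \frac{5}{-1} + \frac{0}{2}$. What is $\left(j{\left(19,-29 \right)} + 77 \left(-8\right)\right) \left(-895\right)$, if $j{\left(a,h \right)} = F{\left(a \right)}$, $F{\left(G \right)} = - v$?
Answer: $546845$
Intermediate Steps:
$v = -5$ ($v = 5 \left(-1\right) + 0 \cdot \frac{1}{2} = -5 + 0 = -5$)
$F{\left(G \right)} = 5$ ($F{\left(G \right)} = \left(-1\right) \left(-5\right) = 5$)
$j{\left(a,h \right)} = 5$
$\left(j{\left(19,-29 \right)} + 77 \left(-8\right)\right) \left(-895\right) = \left(5 + 77 \left(-8\right)\right) \left(-895\right) = \left(5 - 616\right) \left(-895\right) = \left(-611\right) \left(-895\right) = 546845$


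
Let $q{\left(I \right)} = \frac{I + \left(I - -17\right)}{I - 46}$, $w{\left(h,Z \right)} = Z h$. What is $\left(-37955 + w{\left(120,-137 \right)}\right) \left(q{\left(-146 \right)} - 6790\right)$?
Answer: $\frac{70898714975}{192} \approx 3.6926 \cdot 10^{8}$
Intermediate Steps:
$q{\left(I \right)} = \frac{17 + 2 I}{-46 + I}$ ($q{\left(I \right)} = \frac{I + \left(I + 17\right)}{-46 + I} = \frac{I + \left(17 + I\right)}{-46 + I} = \frac{17 + 2 I}{-46 + I}$)
$\left(-37955 + w{\left(120,-137 \right)}\right) \left(q{\left(-146 \right)} - 6790\right) = \left(-37955 - 16440\right) \left(\frac{17 + 2 \left(-146\right)}{-46 - 146} - 6790\right) = \left(-37955 - 16440\right) \left(\frac{17 - 292}{-192} - 6790\right) = - 54395 \left(\left(- \frac{1}{192}\right) \left(-275\right) - 6790\right) = - 54395 \left(\frac{275}{192} - 6790\right) = \left(-54395\right) \left(- \frac{1303405}{192}\right) = \frac{70898714975}{192}$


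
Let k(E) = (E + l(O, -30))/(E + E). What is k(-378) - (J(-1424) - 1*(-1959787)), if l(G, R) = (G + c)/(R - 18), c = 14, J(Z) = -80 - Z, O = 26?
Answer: -8895687943/4536 ≈ -1.9611e+6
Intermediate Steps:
l(G, R) = (14 + G)/(-18 + R) (l(G, R) = (G + 14)/(R - 18) = (14 + G)/(-18 + R))
k(E) = (-5/6 + E)/(2*E) (k(E) = (E + (14 + 26)/(-18 - 30))/(E + E) = (E + 40/(-48))/((2*E)) = (E - 1/48*40)*(1/(2*E)) = (E - 5/6)*(1/(2*E)) = (-5/6 + E)*(1/(2*E)) = (-5/6 + E)/(2*E))
k(-378) - (J(-1424) - 1*(-1959787)) = (1/12)*(-5 + 6*(-378))/(-378) - ((-80 - 1*(-1424)) - 1*(-1959787)) = (1/12)*(-1/378)*(-5 - 2268) - ((-80 + 1424) + 1959787) = (1/12)*(-1/378)*(-2273) - (1344 + 1959787) = 2273/4536 - 1*1961131 = 2273/4536 - 1961131 = -8895687943/4536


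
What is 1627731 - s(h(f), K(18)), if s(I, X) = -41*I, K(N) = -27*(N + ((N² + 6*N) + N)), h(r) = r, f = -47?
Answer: 1625804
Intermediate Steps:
K(N) = -216*N - 27*N² (K(N) = -27*(N + (N² + 7*N)) = -27*(N² + 8*N) = -216*N - 27*N²)
1627731 - s(h(f), K(18)) = 1627731 - (-41)*(-47) = 1627731 - 1*1927 = 1627731 - 1927 = 1625804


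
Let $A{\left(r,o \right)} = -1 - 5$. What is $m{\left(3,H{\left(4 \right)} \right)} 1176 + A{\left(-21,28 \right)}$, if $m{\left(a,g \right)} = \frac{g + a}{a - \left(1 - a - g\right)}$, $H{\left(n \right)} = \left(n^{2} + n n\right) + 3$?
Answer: $\frac{5556}{5} \approx 1111.2$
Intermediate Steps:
$H{\left(n \right)} = 3 + 2 n^{2}$ ($H{\left(n \right)} = \left(n^{2} + n^{2}\right) + 3 = 2 n^{2} + 3 = 3 + 2 n^{2}$)
$m{\left(a,g \right)} = \frac{a + g}{-1 + g + 2 a}$ ($m{\left(a,g \right)} = \frac{a + g}{a + \left(-1 + a + g\right)} = \frac{a + g}{-1 + g + 2 a}$)
$A{\left(r,o \right)} = -6$
$m{\left(3,H{\left(4 \right)} \right)} 1176 + A{\left(-21,28 \right)} = \frac{3 + \left(3 + 2 \cdot 4^{2}\right)}{-1 + \left(3 + 2 \cdot 4^{2}\right) + 2 \cdot 3} \cdot 1176 - 6 = \frac{3 + \left(3 + 2 \cdot 16\right)}{-1 + \left(3 + 2 \cdot 16\right) + 6} \cdot 1176 - 6 = \frac{3 + \left(3 + 32\right)}{-1 + \left(3 + 32\right) + 6} \cdot 1176 - 6 = \frac{3 + 35}{-1 + 35 + 6} \cdot 1176 - 6 = \frac{1}{40} \cdot 38 \cdot 1176 - 6 = \frac{19}{20} \cdot 1176 - 6 = \frac{5586}{5} - 6 = \frac{5556}{5}$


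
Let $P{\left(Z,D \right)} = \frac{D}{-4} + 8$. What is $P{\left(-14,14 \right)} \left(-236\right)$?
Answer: $-1062$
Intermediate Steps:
$P{\left(Z,D \right)} = 8 - \frac{D}{4}$ ($P{\left(Z,D \right)} = D \left(- \frac{1}{4}\right) + 8 = - \frac{D}{4} + 8 = 8 - \frac{D}{4}$)
$P{\left(-14,14 \right)} \left(-236\right) = \left(8 - \frac{7}{2}\right) \left(-236\right) = \frac{9}{2} \left(-236\right) = -1062$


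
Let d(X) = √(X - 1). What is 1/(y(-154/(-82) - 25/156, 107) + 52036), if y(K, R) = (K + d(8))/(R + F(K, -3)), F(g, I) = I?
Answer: 3289194774289632/171156593603295223087 - 4254516864*√7/1198096155223066561609 ≈ 1.9217e-5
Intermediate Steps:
d(X) = √(-1 + X)
y(K, R) = (K + √7)/(-3 + R) (y(K, R) = (K + √(-1 + 8))/(R - 3) = (K + √7)/(-3 + R))
1/(y(-154/(-82) - 25/156, 107) + 52036) = 1/(((-154/(-82) - 25/156) + √7)/(-3 + 107) + 52036) = 1/(((-154*(-1/82) - 25*1/156) + √7)/104 + 52036) = 1/(((77/41 - 25/156) + √7)/104 + 52036) = 1/((10987/6396 + √7)/104 + 52036) = 1/((10987/665184 + √7/104) + 52036) = 1/(34613525611/665184 + √7/104)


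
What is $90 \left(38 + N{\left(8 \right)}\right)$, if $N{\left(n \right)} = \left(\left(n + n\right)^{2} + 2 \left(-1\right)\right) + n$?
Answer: $27000$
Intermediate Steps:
$N{\left(n \right)} = -2 + n + 4 n^{2}$ ($N{\left(n \right)} = \left(\left(2 n\right)^{2} - 2\right) + n = \left(4 n^{2} - 2\right) + n = \left(-2 + 4 n^{2}\right) + n = -2 + n + 4 n^{2}$)
$90 \left(38 + N{\left(8 \right)}\right) = 90 \left(38 + \left(-2 + 8 + 4 \cdot 8^{2}\right)\right) = 90 \left(38 + \left(-2 + 8 + 4 \cdot 64\right)\right) = 90 \left(38 + \left(-2 + 8 + 256\right)\right) = 90 \left(38 + 262\right) = 90 \cdot 300 = 27000$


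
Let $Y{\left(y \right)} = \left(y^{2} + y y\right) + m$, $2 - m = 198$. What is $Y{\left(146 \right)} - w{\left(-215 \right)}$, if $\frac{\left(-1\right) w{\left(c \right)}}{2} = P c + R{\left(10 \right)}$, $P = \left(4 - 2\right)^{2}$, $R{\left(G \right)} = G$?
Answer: $40736$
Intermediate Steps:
$m = -196$ ($m = 2 - 198 = -196$)
$P = 4$ ($P = 2^{2} = 4$)
$w{\left(c \right)} = -20 - 8 c$ ($w{\left(c \right)} = - 2 \left(4 c + 10\right) = - 2 \left(10 + 4 c\right) = -20 - 8 c$)
$Y{\left(y \right)} = -196 + 2 y^{2}$ ($Y{\left(y \right)} = \left(y^{2} + y y\right) - 196 = \left(y^{2} + y^{2}\right) - 196 = 2 y^{2} - 196 = -196 + 2 y^{2}$)
$Y{\left(146 \right)} - w{\left(-215 \right)} = \left(-196 + 2 \cdot 146^{2}\right) - \left(-20 - -1720\right) = \left(-196 + 2 \cdot 21316\right) - \left(-20 + 1720\right) = \left(-196 + 42632\right) - 1700 = 42436 - 1700 = 40736$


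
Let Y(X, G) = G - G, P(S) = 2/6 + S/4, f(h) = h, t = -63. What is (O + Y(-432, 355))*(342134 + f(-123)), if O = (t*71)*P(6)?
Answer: -5609322411/2 ≈ -2.8047e+9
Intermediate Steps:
P(S) = ⅓ + S/4 (P(S) = 2*(⅙) + S*(¼) = ⅓ + S/4)
Y(X, G) = 0
O = -16401/2 (O = (-63*71)*(⅓ + (¼)*6) = -4473*(⅓ + 3/2) = -4473*11/6 = -16401/2 ≈ -8200.5)
(O + Y(-432, 355))*(342134 + f(-123)) = (-16401/2 + 0)*(342134 - 123) = -16401/2*342011 = -5609322411/2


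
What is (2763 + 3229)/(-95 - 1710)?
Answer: -5992/1805 ≈ -3.3197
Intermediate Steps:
(2763 + 3229)/(-95 - 1710) = 5992/(-1805) = 5992*(-1/1805) = -5992/1805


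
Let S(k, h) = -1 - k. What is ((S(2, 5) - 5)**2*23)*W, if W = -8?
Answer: -11776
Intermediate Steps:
((S(2, 5) - 5)**2*23)*W = (((-1 - 1*2) - 5)**2*23)*(-8) = (((-1 - 2) - 5)**2*23)*(-8) = ((-3 - 5)**2*23)*(-8) = ((-8)**2*23)*(-8) = (64*23)*(-8) = 1472*(-8) = -11776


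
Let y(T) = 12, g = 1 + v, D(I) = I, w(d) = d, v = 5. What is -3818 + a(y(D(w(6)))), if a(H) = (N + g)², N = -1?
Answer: -3793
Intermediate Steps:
g = 6 (g = 1 + 5 = 6)
a(H) = 25 (a(H) = (-1 + 6)² = 5² = 25)
-3818 + a(y(D(w(6)))) = -3818 + 25 = -3793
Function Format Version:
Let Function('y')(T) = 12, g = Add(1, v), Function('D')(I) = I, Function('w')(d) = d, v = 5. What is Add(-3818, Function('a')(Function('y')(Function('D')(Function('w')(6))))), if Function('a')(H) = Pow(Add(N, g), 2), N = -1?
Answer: -3793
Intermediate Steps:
g = 6 (g = Add(1, 5) = 6)
Function('a')(H) = 25 (Function('a')(H) = Pow(Add(-1, 6), 2) = Pow(5, 2) = 25)
Add(-3818, Function('a')(Function('y')(Function('D')(Function('w')(6))))) = Add(-3818, 25) = -3793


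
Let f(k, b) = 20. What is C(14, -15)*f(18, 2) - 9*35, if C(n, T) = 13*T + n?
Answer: -3935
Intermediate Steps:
C(n, T) = n + 13*T
C(14, -15)*f(18, 2) - 9*35 = (14 + 13*(-15))*20 - 9*35 = (14 - 195)*20 - 315 = -181*20 - 315 = -3620 - 315 = -3935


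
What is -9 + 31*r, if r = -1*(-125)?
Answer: 3866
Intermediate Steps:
r = 125
-9 + 31*r = -9 + 31*125 = -9 + 3875 = 3866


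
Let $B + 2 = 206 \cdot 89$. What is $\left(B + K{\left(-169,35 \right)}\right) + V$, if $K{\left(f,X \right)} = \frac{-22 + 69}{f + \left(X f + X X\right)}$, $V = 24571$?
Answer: $\frac{208465630}{4859} \approx 42903.0$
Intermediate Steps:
$K{\left(f,X \right)} = \frac{47}{f + X^{2} + X f}$ ($K{\left(f,X \right)} = \frac{47}{f + \left(X f + X^{2}\right)} = \frac{47}{f + \left(X^{2} + X f\right)} = \frac{47}{f + X^{2} + X f}$)
$B = 18332$ ($B = -2 + 206 \cdot 89 = -2 + 18334 = 18332$)
$\left(B + K{\left(-169,35 \right)}\right) + V = \left(18332 + \frac{47}{-169 + 35^{2} + 35 \left(-169\right)}\right) + 24571 = \left(18332 + \frac{47}{-169 + 1225 - 5915}\right) + 24571 = \left(18332 + \frac{47}{-4859}\right) + 24571 = \left(18332 + 47 \left(- \frac{1}{4859}\right)\right) + 24571 = \left(18332 - \frac{47}{4859}\right) + 24571 = \frac{89075141}{4859} + 24571 = \frac{208465630}{4859}$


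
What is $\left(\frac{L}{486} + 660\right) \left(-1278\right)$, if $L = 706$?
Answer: $- \frac{22824086}{27} \approx -8.4534 \cdot 10^{5}$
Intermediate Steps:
$\left(\frac{L}{486} + 660\right) \left(-1278\right) = \left(\frac{706}{486} + 660\right) \left(-1278\right) = \left(706 \cdot \frac{1}{486} + 660\right) \left(-1278\right) = \left(\frac{353}{243} + 660\right) \left(-1278\right) = \frac{160733}{243} \left(-1278\right) = - \frac{22824086}{27}$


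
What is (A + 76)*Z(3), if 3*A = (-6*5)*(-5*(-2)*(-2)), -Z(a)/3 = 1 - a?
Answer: 1656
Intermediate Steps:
Z(a) = -3 + 3*a (Z(a) = -3*(1 - a) = -3 + 3*a)
A = 200 (A = ((-6*5)*(-5*(-2)*(-2)))/3 = (-300*(-2))/3 = (-30*(-20))/3 = (1/3)*600 = 200)
(A + 76)*Z(3) = (200 + 76)*(-3 + 3*3) = 276*(-3 + 9) = 276*6 = 1656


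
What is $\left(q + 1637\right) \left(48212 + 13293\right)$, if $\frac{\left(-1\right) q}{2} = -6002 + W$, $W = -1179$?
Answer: $984018495$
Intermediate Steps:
$q = 14362$ ($q = - 2 \left(-6002 - 1179\right) = \left(-2\right) \left(-7181\right) = 14362$)
$\left(q + 1637\right) \left(48212 + 13293\right) = \left(14362 + 1637\right) \left(48212 + 13293\right) = 15999 \cdot 61505 = 984018495$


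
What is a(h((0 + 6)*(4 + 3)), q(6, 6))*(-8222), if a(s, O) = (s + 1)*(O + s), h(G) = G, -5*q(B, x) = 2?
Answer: -73537568/5 ≈ -1.4708e+7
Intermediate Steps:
q(B, x) = -2/5 (q(B, x) = -1/5*2 = -2/5)
a(s, O) = (1 + s)*(O + s)
a(h((0 + 6)*(4 + 3)), q(6, 6))*(-8222) = (-2/5 + (0 + 6)*(4 + 3) + ((0 + 6)*(4 + 3))**2 - 2*(0 + 6)*(4 + 3)/5)*(-8222) = (-2/5 + 6*7 + (6*7)**2 - 12*7/5)*(-8222) = (-2/5 + 42 + 42**2 - 2/5*42)*(-8222) = (-2/5 + 42 + 1764 - 84/5)*(-8222) = (8944/5)*(-8222) = -73537568/5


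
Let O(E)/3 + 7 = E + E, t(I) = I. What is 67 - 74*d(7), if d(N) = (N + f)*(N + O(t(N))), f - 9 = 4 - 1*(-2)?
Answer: -45517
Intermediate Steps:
f = 15 (f = 9 + (4 - 1*(-2)) = 9 + (4 + 2) = 9 + 6 = 15)
O(E) = -21 + 6*E (O(E) = -21 + 3*(E + E) = -21 + 3*(2*E) = -21 + 6*E)
d(N) = (-21 + 7*N)*(15 + N) (d(N) = (N + 15)*(N + (-21 + 6*N)) = (15 + N)*(-21 + 7*N) = (-21 + 7*N)*(15 + N))
67 - 74*d(7) = 67 - 74*(-315 + 7*7² + 84*7) = 67 - 74*(-315 + 7*49 + 588) = 67 - 74*(-315 + 343 + 588) = 67 - 74*616 = 67 - 45584 = -45517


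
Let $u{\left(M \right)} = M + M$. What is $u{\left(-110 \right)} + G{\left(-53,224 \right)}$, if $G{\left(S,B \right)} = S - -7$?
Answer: $-266$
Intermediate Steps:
$G{\left(S,B \right)} = 7 + S$ ($G{\left(S,B \right)} = S + 7 = 7 + S$)
$u{\left(M \right)} = 2 M$
$u{\left(-110 \right)} + G{\left(-53,224 \right)} = 2 \left(-110\right) + \left(7 - 53\right) = -220 - 46 = -266$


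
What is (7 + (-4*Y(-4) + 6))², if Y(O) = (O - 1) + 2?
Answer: 625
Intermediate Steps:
Y(O) = 1 + O (Y(O) = (-1 + O) + 2 = 1 + O)
(7 + (-4*Y(-4) + 6))² = (7 + (-4*(1 - 4) + 6))² = (7 + (-4*(-3) + 6))² = (7 + (12 + 6))² = (7 + 18)² = 25² = 625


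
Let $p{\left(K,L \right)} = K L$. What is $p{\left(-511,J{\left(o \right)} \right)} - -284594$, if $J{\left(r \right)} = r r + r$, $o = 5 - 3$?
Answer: $281528$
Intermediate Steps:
$o = 2$ ($o = 5 - 3 = 2$)
$J{\left(r \right)} = r + r^{2}$ ($J{\left(r \right)} = r^{2} + r = r + r^{2}$)
$p{\left(-511,J{\left(o \right)} \right)} - -284594 = - 511 \cdot 2 \left(1 + 2\right) - -284594 = - 511 \cdot 2 \cdot 3 + 284594 = \left(-511\right) 6 + 284594 = -3066 + 284594 = 281528$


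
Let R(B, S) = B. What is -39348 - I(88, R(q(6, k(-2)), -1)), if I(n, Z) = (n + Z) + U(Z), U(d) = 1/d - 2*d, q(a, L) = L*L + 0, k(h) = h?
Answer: -157729/4 ≈ -39432.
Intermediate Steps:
q(a, L) = L² (q(a, L) = L² + 0 = L²)
U(d) = 1/d - 2*d
I(n, Z) = n + 1/Z - Z (I(n, Z) = (n + Z) + (1/Z - 2*Z) = (Z + n) + (1/Z - 2*Z) = n + 1/Z - Z)
-39348 - I(88, R(q(6, k(-2)), -1)) = -39348 - (88 + 1/((-2)²) - 1*(-2)²) = -39348 - (88 + 1/4 - 1*4) = -39348 - (88 + ¼ - 4) = -39348 - 1*337/4 = -39348 - 337/4 = -157729/4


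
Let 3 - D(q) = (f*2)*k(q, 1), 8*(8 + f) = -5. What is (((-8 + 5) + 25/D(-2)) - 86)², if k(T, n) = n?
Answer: 50537881/6561 ≈ 7702.8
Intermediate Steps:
f = -69/8 (f = -8 + (⅛)*(-5) = -8 - 5/8 = -69/8 ≈ -8.6250)
D(q) = 81/4 (D(q) = 3 - (-69/8*2) = 3 - (-69)/4 = 3 - 1*(-69/4) = 3 + 69/4 = 81/4)
(((-8 + 5) + 25/D(-2)) - 86)² = (((-8 + 5) + 25/(81/4)) - 86)² = ((-3 + 25*(4/81)) - 86)² = ((-3 + 100/81) - 86)² = (-143/81 - 86)² = (-7109/81)² = 50537881/6561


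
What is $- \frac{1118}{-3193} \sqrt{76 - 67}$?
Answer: $\frac{3354}{3193} \approx 1.0504$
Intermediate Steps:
$- \frac{1118}{-3193} \sqrt{76 - 67} = \left(-1118\right) \left(- \frac{1}{3193}\right) \sqrt{9} = \frac{1118}{3193} \cdot 3 = \frac{3354}{3193}$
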